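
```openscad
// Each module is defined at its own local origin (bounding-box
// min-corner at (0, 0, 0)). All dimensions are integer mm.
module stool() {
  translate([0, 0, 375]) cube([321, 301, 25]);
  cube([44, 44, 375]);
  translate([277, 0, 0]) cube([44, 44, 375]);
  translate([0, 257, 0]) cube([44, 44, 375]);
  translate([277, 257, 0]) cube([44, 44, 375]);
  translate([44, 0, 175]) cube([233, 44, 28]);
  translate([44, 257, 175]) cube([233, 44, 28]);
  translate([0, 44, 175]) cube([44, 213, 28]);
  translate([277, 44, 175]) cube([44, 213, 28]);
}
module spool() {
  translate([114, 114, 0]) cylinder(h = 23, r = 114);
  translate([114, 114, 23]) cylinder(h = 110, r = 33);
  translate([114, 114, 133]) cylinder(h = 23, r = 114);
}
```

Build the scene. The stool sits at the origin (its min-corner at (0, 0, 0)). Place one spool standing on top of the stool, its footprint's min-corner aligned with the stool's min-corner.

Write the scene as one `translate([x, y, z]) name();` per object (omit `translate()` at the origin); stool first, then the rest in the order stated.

stool();
translate([0, 0, 400]) spool();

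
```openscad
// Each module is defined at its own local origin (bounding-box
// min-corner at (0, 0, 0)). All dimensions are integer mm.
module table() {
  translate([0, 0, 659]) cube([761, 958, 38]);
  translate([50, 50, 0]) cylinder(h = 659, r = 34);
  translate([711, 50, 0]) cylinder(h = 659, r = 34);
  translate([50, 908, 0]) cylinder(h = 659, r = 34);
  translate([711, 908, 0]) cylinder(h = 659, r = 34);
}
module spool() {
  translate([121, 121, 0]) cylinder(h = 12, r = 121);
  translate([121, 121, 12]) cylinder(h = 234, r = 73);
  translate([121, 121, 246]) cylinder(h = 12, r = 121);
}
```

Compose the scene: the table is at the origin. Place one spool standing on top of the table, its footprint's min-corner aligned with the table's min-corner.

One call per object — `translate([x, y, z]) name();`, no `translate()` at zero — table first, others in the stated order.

table();
translate([0, 0, 697]) spool();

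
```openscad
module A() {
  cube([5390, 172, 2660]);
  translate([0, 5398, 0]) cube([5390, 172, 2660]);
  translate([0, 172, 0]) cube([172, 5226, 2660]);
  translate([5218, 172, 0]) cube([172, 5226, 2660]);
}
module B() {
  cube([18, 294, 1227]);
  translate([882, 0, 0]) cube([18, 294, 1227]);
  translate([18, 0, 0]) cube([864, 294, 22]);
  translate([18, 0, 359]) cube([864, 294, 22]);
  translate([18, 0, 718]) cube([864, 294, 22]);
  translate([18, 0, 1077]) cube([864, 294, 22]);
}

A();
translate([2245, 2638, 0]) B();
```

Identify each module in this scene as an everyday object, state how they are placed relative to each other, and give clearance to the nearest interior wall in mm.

Clearances: x = 2073, y = 2466; minimum 2073 mm.

A is a house frame. B is a bookshelf. The bookshelf sits inside the house frame, centred. The clearance to the nearest interior wall is 2073 mm.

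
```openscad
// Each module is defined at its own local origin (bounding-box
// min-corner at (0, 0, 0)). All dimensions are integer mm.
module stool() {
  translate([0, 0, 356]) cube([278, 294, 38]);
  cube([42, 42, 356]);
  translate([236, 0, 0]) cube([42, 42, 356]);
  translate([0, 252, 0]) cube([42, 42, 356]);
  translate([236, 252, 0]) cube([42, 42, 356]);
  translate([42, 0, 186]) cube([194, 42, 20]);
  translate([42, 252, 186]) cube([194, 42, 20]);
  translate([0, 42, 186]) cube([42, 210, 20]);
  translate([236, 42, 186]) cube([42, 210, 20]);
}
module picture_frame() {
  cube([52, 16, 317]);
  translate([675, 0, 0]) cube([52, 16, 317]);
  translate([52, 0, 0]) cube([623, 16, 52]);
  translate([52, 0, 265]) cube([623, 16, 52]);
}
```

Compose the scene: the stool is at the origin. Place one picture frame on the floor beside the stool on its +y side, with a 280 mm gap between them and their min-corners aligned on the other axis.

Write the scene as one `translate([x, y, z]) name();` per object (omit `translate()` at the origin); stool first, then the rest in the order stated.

stool();
translate([0, 574, 0]) picture_frame();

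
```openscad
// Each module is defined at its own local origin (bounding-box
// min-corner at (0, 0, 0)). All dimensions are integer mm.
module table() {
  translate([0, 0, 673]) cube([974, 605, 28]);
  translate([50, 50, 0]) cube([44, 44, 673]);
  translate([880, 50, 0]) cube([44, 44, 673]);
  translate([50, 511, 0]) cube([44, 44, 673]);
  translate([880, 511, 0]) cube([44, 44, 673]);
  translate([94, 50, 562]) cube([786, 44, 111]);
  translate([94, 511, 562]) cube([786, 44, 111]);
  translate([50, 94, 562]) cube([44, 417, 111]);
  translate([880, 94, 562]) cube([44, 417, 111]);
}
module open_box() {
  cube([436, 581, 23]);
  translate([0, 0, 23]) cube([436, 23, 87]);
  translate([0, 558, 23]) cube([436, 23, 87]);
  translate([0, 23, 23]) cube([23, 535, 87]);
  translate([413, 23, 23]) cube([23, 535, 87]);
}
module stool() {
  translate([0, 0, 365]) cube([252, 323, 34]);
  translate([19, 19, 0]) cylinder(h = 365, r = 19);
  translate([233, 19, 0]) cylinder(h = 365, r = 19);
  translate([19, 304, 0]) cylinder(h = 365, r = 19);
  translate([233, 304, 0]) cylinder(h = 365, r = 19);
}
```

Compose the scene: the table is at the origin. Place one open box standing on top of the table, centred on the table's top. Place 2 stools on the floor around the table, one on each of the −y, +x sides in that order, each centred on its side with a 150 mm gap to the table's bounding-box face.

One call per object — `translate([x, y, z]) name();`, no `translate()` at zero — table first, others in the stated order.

table();
translate([269, 12, 701]) open_box();
translate([361, -473, 0]) stool();
translate([1124, 141, 0]) stool();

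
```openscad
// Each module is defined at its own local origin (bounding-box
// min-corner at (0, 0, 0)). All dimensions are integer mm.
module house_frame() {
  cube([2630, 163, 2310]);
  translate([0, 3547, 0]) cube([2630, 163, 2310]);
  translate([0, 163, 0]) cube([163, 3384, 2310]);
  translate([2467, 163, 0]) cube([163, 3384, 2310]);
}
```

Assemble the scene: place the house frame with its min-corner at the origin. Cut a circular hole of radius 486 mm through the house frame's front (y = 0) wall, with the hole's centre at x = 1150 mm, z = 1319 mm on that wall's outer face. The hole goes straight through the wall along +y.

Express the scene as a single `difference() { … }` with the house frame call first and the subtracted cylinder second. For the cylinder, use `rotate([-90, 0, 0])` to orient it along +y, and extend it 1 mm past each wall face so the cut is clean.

difference() {
  house_frame();
  translate([1150, -1, 1319]) rotate([-90, 0, 0]) cylinder(h = 165, r = 486);
}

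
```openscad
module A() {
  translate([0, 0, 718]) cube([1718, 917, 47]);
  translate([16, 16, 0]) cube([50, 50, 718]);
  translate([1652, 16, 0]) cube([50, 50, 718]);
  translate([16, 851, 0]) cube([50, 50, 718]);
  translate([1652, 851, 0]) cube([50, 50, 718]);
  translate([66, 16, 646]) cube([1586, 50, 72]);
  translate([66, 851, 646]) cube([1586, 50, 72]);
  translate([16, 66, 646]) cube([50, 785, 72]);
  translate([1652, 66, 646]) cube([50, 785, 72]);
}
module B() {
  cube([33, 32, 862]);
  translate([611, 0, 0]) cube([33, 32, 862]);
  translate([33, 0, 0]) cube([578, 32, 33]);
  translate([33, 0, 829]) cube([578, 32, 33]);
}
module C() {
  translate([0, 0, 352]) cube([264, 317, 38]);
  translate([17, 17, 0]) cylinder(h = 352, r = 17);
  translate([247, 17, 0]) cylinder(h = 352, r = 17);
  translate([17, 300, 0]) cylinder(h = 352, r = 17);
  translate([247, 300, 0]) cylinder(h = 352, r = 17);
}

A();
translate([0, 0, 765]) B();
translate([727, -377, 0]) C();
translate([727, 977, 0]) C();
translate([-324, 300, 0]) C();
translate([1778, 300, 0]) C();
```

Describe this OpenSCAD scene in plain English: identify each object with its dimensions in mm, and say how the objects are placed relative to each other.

A is a table with a 1718×917 mm rectangular top, 47 mm thick, top surface at z = 765 mm, supported by four 50×50 mm square legs, each inset 16 mm from the nearest pair of top edges, running from the floor. Four apron rails, 50 mm thick and 72 mm tall, run between adjacent legs with their top edges flush with the underside of the top and their outer faces flush with the legs' outer faces.

B is a picture frame with a 578×796 mm rectangular opening (x by z) and a uniform 33 mm border on every side. Frame depth is 32 mm along y. It is built from two vertical stiles running the full outside height and two horizontal rails spanning the gap between the stiles.

C is a four-legged stool. The seat is a 264×317×38 mm slab whose top surface is at z = 390 mm; four round legs, each 34 mm in diameter, run from the floor (z = 0) to the underside of the seat, each leg's axis is inset half a diameter from the nearest pair of seat edges (so the leg's bounding box is flush with the corner).

The picture frame is on top of the table. Four stools sit around the table at the −y, +y, −x, +x sides.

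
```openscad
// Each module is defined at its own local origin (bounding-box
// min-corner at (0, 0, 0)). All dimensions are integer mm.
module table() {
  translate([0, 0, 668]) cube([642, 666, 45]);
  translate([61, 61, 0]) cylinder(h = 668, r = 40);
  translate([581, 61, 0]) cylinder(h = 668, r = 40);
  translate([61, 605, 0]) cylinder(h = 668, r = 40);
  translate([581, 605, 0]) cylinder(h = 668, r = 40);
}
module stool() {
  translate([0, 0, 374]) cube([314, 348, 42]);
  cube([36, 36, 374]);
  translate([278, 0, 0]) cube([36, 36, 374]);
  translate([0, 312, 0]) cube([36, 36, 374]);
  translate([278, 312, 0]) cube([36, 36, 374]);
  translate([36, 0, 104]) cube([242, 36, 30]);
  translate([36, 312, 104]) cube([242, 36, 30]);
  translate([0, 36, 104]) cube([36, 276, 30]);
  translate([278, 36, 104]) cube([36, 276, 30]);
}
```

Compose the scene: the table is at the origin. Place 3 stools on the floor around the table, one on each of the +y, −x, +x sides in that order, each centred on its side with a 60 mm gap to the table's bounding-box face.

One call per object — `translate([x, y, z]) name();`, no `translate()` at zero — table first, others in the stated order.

table();
translate([164, 726, 0]) stool();
translate([-374, 159, 0]) stool();
translate([702, 159, 0]) stool();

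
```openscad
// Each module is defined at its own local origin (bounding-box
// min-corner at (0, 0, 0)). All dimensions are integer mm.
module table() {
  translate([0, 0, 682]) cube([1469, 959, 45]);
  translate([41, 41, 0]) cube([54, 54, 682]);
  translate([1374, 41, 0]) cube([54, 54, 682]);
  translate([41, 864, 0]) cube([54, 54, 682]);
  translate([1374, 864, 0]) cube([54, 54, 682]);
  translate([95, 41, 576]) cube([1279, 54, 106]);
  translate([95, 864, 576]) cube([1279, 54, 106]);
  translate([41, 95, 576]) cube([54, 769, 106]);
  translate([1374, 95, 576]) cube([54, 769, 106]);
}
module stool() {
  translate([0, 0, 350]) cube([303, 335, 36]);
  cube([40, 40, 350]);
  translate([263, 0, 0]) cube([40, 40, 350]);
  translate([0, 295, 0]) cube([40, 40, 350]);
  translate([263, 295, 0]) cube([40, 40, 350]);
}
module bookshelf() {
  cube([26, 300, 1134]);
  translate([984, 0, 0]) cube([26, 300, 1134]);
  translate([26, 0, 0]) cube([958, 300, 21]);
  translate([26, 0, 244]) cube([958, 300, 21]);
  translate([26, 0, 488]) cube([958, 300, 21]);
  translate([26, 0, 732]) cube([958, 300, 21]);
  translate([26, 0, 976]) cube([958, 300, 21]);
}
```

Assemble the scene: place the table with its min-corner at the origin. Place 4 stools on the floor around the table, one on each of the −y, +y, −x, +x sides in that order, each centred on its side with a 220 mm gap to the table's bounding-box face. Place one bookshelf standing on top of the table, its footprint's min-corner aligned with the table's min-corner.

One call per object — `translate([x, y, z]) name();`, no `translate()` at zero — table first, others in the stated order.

table();
translate([583, -555, 0]) stool();
translate([583, 1179, 0]) stool();
translate([-523, 312, 0]) stool();
translate([1689, 312, 0]) stool();
translate([0, 0, 727]) bookshelf();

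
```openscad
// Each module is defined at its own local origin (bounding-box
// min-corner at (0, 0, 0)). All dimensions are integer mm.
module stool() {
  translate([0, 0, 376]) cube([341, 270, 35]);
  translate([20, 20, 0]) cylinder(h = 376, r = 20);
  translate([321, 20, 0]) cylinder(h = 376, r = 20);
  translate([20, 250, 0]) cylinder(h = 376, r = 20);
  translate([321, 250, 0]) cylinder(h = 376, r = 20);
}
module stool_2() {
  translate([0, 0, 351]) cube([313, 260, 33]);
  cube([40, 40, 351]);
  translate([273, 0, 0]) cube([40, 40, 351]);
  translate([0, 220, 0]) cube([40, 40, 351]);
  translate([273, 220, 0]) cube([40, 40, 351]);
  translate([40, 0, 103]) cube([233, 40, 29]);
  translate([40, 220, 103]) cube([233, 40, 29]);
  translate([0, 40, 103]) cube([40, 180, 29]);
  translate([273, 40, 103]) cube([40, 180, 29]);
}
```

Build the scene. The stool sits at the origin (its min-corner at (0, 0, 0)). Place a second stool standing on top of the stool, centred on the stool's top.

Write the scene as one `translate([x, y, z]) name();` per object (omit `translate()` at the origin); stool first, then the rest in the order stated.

stool();
translate([14, 5, 411]) stool_2();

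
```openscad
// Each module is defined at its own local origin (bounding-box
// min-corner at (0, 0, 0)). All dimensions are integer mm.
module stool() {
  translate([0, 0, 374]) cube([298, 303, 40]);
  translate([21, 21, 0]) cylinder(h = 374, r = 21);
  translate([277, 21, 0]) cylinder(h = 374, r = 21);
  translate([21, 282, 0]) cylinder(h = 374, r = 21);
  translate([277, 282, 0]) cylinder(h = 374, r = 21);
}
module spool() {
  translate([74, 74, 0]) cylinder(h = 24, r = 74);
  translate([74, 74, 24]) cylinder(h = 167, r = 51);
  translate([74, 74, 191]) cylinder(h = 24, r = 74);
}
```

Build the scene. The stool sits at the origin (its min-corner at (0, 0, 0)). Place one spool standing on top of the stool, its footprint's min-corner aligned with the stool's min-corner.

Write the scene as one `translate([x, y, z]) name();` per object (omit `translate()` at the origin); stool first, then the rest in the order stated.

stool();
translate([0, 0, 414]) spool();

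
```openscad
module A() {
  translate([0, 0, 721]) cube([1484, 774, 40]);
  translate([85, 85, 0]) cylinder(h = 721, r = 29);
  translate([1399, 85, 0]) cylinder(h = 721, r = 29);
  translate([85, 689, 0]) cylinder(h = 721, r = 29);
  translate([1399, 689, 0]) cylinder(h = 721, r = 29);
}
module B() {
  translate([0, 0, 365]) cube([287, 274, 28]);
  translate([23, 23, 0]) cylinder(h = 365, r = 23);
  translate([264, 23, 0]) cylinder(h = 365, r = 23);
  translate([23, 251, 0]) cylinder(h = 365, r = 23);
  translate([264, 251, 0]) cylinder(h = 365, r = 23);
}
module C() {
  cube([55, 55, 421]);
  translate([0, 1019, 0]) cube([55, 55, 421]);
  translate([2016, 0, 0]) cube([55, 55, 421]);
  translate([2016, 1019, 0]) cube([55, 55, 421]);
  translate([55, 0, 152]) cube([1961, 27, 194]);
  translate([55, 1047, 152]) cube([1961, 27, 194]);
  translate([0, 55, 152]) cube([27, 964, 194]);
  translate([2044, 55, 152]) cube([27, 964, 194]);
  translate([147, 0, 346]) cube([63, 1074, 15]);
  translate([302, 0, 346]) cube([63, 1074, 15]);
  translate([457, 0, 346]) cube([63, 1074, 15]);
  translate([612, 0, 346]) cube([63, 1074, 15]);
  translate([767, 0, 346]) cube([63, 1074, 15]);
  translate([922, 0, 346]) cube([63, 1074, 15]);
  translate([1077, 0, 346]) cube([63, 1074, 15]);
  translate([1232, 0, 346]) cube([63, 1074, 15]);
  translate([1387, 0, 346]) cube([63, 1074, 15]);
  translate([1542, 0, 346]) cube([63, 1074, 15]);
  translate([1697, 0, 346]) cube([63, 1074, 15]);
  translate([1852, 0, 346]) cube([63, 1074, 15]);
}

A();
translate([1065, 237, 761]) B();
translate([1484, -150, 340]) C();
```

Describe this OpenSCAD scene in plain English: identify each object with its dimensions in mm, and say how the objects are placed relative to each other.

A is a rectangular dining table. The top is 1484×774×40 mm with its upper surface at z = 761 mm. It stands on four round legs of 58 mm diameter, each leg's bounding box inset 56 mm from the nearest pair of top edges, running from the floor to the underside of the top.

B is a simple wooden stool: a rectangular seat 287 mm (x) by 274 mm (y), 28 mm thick, top face at z = 393 mm, on four round legs, each 46 mm in diameter. The legs rest on z = 0, each leg's axis is inset half a diameter from the nearest pair of seat edges (so the leg's bounding box is flush with the corner).

C is a bed frame 2071 mm long (x) by 1074 mm wide (y). Four 55×55 mm corner posts, 421 mm tall, at the corners of the footprint. Four rails of 27 mm thickness and 194 mm height run between adjacent posts with their undersides at z = 152 mm, their outer faces flush with the outside of the frame (the two x-running rails run between the posts' inner faces; the two y-running rails run between the posts' inner faces). 12 slats, each 63 mm wide (x) and 15 mm thick, lie across the top of the two x-running rails, running the full 1074 mm width of the frame in y; the slats are evenly spaced along x between the inner faces of the end posts with equal gaps (rounded down to the nearest mm) at the −x end and between each pair — any rounding remainder accumulates at the +x end.

The stool is on top of the table. The bed frame is beside the table with their tops flush at z = 761.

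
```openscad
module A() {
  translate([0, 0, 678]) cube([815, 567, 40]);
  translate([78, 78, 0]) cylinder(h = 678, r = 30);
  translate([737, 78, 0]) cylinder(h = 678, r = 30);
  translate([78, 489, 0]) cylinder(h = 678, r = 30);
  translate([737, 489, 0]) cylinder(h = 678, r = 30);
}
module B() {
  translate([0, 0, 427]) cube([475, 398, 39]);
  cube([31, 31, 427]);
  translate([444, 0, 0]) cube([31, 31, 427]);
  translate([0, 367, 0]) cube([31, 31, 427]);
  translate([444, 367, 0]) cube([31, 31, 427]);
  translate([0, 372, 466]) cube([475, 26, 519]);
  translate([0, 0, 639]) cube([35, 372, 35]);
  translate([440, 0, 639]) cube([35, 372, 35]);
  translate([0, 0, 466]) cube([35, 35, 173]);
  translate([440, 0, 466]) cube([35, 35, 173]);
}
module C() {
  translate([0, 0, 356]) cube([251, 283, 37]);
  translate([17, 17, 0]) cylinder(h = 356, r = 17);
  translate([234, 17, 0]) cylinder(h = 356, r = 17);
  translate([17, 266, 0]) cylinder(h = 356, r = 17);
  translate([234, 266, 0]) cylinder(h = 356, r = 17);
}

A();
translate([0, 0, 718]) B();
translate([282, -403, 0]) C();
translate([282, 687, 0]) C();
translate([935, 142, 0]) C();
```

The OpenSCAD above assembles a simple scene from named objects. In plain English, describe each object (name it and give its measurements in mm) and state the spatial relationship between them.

A is a rectangular dining table. The top is 815×567×40 mm with its upper surface at z = 718 mm. It stands on four round legs of 60 mm diameter, each leg's bounding box inset 48 mm from the nearest pair of top edges, running from the floor to the underside of the top.

B is a chair: 475×398 mm seat, 39 mm thick, top at z = 466 mm, on four 31 mm square corner legs flush with the seat edges. A 26 mm thick backrest slab spans the full seat width, extending 519 mm above the seat top, its back face flush with the seat's +y edge. Two armrests of 35×35 mm section run along each side from the seat's front edge to the front of the backrest, top faces 208 mm above the seat top and outer faces flush with the seat's x-edges; a 35×35 mm post under the front of each armrest stands on the seat at the front corner.

C is a four-legged stool. The seat is 251×283 mm, 37 mm thick, top at z = 393 mm. It stands on four round legs, each 34 mm in diameter, from z = 0 to the seat underside, each leg's axis is inset half a diameter from the nearest pair of seat edges (so the leg's bounding box is flush with the corner).

The chair is on top of the table. Three stools sit around the table at the −y, +y, +x sides.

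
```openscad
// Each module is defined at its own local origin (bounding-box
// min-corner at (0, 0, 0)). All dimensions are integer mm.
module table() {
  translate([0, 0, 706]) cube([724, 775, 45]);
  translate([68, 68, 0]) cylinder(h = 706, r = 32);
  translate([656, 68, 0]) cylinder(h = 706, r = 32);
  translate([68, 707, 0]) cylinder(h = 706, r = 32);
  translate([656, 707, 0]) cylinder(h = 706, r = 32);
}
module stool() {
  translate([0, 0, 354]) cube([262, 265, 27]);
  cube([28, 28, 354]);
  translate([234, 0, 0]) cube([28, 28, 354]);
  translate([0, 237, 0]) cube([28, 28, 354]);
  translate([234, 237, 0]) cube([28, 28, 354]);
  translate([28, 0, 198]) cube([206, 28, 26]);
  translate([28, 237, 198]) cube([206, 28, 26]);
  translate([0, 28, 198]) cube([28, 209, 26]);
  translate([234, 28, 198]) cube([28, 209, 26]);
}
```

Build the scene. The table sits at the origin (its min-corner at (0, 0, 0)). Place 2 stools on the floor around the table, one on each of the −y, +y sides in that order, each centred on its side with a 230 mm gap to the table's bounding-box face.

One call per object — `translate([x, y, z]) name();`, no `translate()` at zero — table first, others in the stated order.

table();
translate([231, -495, 0]) stool();
translate([231, 1005, 0]) stool();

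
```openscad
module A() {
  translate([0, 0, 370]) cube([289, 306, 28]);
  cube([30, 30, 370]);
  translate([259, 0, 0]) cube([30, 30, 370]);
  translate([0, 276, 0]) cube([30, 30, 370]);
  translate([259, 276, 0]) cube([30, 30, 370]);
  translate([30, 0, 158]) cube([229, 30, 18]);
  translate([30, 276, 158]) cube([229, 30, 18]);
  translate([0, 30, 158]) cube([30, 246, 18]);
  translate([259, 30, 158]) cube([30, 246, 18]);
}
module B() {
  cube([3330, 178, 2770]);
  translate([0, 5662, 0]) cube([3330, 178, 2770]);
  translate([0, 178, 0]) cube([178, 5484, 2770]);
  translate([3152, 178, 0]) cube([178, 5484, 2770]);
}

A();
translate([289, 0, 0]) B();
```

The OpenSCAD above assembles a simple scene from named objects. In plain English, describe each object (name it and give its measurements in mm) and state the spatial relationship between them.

A is a four-legged stool. The seat is a 289×306×28 mm slab whose top surface is at z = 398 mm; four square legs, each 30×30 mm in cross-section, run from the floor (z = 0) to the underside of the seat, each flush with a corner of the seat. Four stretchers, 30 mm wide and 18 mm tall, connect adjacent legs with their undersides at z = 158 mm, each running between the inner faces of the legs it joins and aligned with the legs' outer faces on the other axis.

B is the wall frame of a small rectangular building: four walls, each 2770 mm tall and 178 mm thick, enclosing a footprint 3330 mm (x) by 5840 mm (y) outside-to-outside, with no floor or roof. The front and back walls (the −y and +y sides) span the full width; the two side walls fit between them.

The house frame is against the stool's +x side, with their −y faces flush.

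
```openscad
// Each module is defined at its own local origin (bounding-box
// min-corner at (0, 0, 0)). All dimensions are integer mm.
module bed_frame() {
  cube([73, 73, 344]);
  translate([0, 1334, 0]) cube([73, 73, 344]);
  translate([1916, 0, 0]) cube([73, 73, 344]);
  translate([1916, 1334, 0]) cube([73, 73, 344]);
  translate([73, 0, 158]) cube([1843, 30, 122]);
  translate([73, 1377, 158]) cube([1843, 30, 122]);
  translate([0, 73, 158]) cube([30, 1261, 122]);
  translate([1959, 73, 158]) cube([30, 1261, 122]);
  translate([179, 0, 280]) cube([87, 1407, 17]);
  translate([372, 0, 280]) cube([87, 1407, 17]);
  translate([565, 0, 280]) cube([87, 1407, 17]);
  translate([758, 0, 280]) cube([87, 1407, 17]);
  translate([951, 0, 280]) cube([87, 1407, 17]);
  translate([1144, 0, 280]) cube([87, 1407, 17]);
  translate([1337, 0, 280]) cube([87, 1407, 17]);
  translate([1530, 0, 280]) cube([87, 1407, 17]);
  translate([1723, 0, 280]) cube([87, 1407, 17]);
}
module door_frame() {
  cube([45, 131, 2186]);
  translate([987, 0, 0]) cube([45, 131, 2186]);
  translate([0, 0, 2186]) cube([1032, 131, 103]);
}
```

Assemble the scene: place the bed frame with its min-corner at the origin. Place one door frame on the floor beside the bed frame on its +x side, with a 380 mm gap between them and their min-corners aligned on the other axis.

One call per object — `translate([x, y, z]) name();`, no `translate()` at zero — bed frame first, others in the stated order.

bed_frame();
translate([2369, 0, 0]) door_frame();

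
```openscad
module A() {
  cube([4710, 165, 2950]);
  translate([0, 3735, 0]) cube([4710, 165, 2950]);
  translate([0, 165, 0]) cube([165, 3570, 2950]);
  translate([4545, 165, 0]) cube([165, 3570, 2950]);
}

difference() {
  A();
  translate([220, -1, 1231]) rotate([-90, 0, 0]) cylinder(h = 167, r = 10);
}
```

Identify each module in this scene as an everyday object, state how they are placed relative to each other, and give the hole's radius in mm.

A is a house frame. The house frame has a circular hole through its front wall. The hole's radius is 10 mm.

The subtracted cylinder has r = 10 mm.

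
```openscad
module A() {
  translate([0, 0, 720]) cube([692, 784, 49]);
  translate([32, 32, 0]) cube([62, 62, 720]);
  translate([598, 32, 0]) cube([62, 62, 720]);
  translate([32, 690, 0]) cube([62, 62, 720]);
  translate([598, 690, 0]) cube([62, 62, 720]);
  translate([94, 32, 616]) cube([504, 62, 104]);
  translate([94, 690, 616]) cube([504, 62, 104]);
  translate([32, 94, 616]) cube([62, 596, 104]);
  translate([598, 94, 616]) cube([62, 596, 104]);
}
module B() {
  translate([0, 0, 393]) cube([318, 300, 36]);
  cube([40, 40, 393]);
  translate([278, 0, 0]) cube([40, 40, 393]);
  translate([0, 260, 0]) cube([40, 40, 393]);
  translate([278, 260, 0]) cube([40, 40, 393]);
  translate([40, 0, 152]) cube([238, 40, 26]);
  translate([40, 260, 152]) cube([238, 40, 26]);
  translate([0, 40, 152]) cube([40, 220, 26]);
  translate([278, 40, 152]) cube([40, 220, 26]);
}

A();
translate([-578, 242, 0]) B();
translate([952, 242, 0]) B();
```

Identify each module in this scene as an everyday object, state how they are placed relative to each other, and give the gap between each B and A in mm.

Each stool's nearest face is 260 mm from the table's bounding box.

A is a table. B is a stool. Two stools sit around the table at the −x, +x sides. The gap between each stool and the table is 260 mm.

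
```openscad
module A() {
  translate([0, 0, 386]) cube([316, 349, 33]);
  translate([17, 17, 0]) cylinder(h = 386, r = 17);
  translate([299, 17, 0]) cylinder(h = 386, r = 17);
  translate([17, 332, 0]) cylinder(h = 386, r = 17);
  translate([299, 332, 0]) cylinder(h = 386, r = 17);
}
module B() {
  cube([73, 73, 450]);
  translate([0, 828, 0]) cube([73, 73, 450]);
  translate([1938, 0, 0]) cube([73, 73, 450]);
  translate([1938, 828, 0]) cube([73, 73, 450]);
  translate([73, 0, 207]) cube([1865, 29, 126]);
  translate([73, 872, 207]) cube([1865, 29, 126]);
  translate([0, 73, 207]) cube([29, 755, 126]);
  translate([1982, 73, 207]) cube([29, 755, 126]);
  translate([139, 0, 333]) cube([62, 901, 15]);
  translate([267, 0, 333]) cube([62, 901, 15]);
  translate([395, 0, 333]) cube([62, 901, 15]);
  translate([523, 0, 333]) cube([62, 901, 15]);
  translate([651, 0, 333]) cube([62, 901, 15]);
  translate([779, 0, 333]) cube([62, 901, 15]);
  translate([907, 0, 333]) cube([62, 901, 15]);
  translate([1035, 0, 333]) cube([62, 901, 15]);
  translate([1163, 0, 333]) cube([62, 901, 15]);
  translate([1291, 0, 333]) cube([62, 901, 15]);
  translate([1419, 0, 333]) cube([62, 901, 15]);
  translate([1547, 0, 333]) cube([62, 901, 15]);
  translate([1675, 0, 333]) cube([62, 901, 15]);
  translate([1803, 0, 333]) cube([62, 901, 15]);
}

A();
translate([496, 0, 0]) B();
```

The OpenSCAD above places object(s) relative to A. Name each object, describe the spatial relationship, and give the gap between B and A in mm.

The bed frame's nearest face is 180 mm from the stool's +x face.

A is a stool. B is a bed frame. The bed frame is on the floor beside the stool on its +x side. The gap between the bed frame and the stool is 180 mm.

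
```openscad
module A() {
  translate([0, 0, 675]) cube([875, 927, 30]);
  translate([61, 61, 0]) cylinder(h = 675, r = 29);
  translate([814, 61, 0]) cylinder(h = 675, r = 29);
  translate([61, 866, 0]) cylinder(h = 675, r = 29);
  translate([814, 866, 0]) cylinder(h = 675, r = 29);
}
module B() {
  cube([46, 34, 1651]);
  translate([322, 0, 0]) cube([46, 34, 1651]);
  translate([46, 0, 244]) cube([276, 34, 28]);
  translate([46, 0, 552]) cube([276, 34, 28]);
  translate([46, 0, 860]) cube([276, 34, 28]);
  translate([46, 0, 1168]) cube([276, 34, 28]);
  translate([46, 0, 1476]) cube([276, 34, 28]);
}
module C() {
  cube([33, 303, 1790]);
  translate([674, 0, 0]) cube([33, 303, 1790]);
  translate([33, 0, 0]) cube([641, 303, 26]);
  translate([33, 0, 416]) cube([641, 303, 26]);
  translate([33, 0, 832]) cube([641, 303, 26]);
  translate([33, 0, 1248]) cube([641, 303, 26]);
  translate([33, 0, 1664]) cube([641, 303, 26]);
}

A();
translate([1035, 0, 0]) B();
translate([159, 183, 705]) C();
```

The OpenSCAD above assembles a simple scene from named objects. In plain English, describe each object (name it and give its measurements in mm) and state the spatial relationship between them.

A is a rectangular dining table. The top is 875×927×30 mm with its upper surface at z = 705 mm. It stands on four round legs of 58 mm diameter, each leg's bounding box inset 32 mm from the nearest pair of top edges, running from the floor to the underside of the top.

B is a wooden ladder with two side rails of 46×34 mm section and 1651 mm height, set 368 mm apart overall. Between them run 5 rectangular rungs (34 mm deep, 28 mm thick), front faces flush with the rails' −y face. The bottom of the first rung is 244 mm above the floor and each subsequent rung is 308 mm higher than the one below.

C is a bookshelf 707 mm wide overall, 303 mm deep and 1790 mm tall. The two sides are 33 mm thick vertical panels. 5 horizontal shelves of 26 mm thickness span between the inner faces of the sides; the lowest shelf sits on the floor and shelves are stacked with a clear vertical gap of 390 mm between each pair.

The ladder is on the floor beside the table on its +x side. The bookshelf is on top of the table.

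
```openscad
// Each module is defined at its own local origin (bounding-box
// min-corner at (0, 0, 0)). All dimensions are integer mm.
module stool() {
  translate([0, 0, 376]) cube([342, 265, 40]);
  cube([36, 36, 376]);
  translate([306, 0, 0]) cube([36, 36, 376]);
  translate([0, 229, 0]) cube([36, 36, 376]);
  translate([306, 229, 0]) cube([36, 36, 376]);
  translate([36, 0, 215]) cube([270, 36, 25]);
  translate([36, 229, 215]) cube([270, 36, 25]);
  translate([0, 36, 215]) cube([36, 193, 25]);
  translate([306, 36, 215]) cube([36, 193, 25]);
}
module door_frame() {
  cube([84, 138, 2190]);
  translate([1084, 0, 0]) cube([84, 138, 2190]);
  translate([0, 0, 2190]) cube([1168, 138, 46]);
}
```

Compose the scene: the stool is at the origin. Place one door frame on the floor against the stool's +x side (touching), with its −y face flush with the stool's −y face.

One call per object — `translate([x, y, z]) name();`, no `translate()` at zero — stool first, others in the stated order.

stool();
translate([342, 0, 0]) door_frame();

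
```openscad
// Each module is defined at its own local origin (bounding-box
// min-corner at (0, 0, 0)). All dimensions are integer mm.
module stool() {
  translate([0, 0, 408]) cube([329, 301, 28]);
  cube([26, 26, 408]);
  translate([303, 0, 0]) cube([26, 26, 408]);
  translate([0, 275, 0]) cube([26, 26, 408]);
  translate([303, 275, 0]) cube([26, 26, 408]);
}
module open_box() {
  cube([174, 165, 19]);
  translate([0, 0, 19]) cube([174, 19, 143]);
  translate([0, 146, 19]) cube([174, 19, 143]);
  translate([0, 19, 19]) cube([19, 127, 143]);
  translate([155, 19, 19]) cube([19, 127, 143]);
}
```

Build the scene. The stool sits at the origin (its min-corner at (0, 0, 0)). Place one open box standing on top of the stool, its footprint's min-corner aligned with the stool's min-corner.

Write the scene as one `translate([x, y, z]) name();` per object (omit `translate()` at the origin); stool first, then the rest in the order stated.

stool();
translate([0, 0, 436]) open_box();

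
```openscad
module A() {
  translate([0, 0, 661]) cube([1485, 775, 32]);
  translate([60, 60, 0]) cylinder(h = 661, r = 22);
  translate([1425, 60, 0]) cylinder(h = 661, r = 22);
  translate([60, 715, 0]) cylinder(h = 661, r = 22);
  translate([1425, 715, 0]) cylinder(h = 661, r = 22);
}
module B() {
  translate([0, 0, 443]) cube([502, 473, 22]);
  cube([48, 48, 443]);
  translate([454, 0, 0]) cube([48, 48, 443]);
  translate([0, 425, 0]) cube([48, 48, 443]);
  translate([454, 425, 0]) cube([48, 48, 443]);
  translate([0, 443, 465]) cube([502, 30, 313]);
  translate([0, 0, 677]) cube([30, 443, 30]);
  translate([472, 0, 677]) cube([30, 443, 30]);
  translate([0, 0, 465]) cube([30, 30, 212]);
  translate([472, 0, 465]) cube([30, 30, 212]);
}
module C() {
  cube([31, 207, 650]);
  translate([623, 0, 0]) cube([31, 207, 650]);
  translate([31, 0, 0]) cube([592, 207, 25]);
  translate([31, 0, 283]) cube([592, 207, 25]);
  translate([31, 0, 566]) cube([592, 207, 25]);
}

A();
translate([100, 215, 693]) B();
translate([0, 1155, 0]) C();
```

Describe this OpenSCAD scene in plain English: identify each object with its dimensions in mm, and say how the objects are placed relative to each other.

A is a rectangular dining table. The top is 1485×775×32 mm with its upper surface at z = 693 mm. It stands on four round legs of 44 mm diameter, each leg's bounding box inset 38 mm from the nearest pair of top edges, running from the floor to the underside of the top.

B is a chair: 502×473 mm seat, 22 mm thick, top at z = 465 mm, on four 48 mm square corner legs flush with the seat edges. A 30 mm thick backrest slab spans the full seat width, extending 313 mm above the seat top, its back face flush with the seat's +y edge. Two armrests of 30×30 mm section run along each side from the seat's front edge to the front of the backrest, top faces 242 mm above the seat top and outer faces flush with the seat's x-edges; a 30×30 mm post under the front of each armrest stands on the seat at the front corner.

C is a bookshelf 654 mm wide overall, 207 mm deep and 650 mm tall. The two sides are 31 mm thick vertical panels. 3 horizontal shelves of 25 mm thickness span between the inner faces of the sides; the lowest shelf sits on the floor and shelves are stacked with a clear vertical gap of 258 mm between each pair.

The chair is on top of the table. The bookshelf is on the floor beside the table on its +y side.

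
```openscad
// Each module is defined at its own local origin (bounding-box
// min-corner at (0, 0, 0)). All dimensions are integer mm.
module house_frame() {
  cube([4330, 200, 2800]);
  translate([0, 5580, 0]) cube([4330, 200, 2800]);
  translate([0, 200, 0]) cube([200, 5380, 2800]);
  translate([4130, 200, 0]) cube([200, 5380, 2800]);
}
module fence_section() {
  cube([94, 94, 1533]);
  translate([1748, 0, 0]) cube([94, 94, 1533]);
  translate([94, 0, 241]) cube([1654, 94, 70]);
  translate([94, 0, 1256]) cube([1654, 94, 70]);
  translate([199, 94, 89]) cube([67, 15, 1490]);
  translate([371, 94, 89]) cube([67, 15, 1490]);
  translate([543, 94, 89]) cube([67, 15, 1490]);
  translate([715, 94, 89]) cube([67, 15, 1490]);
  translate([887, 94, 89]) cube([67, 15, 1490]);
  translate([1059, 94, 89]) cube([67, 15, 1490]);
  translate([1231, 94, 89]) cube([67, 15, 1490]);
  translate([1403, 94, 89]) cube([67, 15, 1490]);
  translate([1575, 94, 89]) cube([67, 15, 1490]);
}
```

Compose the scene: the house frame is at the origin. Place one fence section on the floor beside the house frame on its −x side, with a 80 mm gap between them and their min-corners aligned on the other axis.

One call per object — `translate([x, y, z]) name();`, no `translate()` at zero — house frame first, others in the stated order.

house_frame();
translate([-1922, 0, 0]) fence_section();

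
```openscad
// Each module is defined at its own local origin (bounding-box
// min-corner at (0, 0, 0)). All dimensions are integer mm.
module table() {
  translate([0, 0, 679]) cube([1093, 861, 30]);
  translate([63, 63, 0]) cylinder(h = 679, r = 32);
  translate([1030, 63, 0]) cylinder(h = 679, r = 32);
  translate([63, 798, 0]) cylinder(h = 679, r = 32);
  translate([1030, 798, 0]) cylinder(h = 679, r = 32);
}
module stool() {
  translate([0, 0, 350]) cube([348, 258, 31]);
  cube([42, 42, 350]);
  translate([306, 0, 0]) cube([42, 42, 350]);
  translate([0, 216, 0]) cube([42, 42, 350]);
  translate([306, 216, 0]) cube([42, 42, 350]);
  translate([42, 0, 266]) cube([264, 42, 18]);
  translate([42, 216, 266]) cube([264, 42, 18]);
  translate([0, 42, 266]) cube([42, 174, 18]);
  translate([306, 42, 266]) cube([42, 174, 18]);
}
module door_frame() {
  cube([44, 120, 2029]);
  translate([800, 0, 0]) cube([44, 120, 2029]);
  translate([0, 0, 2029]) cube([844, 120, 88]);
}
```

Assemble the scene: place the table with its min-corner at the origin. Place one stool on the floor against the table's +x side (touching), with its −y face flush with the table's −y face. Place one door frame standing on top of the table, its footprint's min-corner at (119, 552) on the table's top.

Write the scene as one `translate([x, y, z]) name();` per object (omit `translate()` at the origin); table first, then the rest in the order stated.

table();
translate([1093, 0, 0]) stool();
translate([119, 552, 709]) door_frame();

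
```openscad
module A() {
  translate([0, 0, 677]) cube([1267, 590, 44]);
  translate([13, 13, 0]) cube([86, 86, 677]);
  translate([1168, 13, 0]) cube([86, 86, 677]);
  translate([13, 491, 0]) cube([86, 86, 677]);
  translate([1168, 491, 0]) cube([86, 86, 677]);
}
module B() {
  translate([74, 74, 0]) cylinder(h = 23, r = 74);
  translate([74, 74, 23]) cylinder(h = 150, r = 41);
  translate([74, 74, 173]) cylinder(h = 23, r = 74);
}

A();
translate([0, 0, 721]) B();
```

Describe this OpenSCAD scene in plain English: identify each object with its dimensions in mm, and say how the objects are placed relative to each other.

A is a rectangular dining table. The top is 1267×590×44 mm with its upper surface at z = 721 mm. It stands on four 86×86 mm square legs, each inset 13 mm from the nearest pair of top edges, running from the floor to the underside of the top.

B is a spool: two coaxial disc flanges of radius 74 mm and thickness 23 mm, joined by a core cylinder of radius 41 mm and height 150 mm. The lower flange rests on z = 0 and the three cylinders share a vertical axis.

The spool is on top of the table.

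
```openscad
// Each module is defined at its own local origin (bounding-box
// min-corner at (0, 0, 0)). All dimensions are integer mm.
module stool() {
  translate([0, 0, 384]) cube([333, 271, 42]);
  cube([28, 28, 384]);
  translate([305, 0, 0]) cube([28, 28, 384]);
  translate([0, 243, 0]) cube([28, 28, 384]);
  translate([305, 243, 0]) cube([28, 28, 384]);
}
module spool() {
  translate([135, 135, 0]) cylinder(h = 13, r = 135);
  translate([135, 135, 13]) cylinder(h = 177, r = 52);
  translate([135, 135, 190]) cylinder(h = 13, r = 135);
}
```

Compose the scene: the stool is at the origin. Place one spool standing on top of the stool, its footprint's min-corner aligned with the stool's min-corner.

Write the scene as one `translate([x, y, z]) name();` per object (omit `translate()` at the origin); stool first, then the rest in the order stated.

stool();
translate([0, 0, 426]) spool();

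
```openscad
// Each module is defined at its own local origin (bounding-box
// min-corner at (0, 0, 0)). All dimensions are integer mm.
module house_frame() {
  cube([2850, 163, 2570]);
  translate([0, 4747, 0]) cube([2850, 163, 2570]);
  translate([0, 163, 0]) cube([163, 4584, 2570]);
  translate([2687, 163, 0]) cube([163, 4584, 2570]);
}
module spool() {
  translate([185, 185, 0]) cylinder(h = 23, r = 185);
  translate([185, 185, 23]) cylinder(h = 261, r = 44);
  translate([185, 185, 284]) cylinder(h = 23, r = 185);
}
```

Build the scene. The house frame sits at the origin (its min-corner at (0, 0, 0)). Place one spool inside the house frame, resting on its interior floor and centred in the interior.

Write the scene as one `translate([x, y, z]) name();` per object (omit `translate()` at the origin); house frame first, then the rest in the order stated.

house_frame();
translate([1240, 2270, 0]) spool();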